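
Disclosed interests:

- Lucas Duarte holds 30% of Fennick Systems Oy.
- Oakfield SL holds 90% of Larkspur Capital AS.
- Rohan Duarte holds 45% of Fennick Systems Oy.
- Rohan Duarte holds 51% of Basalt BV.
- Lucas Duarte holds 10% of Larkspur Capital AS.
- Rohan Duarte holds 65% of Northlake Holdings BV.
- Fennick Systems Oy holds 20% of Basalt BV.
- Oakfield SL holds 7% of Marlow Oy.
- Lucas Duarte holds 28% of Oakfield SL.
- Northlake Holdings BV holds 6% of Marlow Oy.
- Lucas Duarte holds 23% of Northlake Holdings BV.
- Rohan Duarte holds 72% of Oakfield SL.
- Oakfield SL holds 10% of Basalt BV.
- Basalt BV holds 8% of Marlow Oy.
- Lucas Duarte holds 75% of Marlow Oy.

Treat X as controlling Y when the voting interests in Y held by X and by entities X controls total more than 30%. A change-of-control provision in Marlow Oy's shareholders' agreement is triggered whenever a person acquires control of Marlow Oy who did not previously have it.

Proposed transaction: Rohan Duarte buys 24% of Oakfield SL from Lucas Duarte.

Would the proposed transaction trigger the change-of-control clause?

No

The purchase adds only to Rohan's holdings (Lucas's stake shrinks), so Rohan is the only person who could newly come to control Marlow.
Rohan holds 65% of Northlake, so Rohan controls Northlake.
Rohan holds 72% of Oakfield, so Rohan controls Oakfield.
Rohan holds 45% of Fennick, so Rohan controls Fennick.
Oakfield holds 90% of Larkspur, so Rohan controls Larkspur.
Oakfield and Fennick and Rohan together hold 10% + 20% + 51% = 81% of Basalt, so Rohan controls Basalt.
In Marlow, Rohan's side holds only 7% + 6% + 8% = 21%, not > 30%.
So before the transaction, Rohan does not control Marlow.
After the purchase, Rohan's direct stake in Oakfield rises to 72% + 24% = 96%, and Lucas's stake falls to 4%.
Rohan holds 96% of Oakfield, so Rohan controls Oakfield.
After the transaction, Rohan's side holds 7% + 6% + 8% = 21% of Marlow, not > 30%, so Rohan still does not control Marlow.
No new person acquires control, so the clause is not triggered.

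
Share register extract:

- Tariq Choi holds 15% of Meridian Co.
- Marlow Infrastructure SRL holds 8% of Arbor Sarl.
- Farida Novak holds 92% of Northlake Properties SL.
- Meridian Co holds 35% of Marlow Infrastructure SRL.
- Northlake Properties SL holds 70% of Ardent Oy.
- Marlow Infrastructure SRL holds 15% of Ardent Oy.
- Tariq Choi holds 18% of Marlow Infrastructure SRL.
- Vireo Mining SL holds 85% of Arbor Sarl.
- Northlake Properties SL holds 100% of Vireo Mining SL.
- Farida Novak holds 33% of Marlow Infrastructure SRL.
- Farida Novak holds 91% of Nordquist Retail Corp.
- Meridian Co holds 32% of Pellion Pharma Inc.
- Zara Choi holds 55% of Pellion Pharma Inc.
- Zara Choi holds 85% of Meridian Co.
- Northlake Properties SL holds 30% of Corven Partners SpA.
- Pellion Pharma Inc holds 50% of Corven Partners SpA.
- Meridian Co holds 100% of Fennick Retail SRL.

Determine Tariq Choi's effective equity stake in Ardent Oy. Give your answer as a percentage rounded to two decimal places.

Tariq reaches Ardent along 2 paths.
Via Meridian → Marlow: 15% × 35% × 15% = 0.7875%.
Via Marlow: 18% × 15% = 2.7%.
Total: 0.7875% + 2.7% = 3.4875%.
Rounded: 3.49%.

3.49%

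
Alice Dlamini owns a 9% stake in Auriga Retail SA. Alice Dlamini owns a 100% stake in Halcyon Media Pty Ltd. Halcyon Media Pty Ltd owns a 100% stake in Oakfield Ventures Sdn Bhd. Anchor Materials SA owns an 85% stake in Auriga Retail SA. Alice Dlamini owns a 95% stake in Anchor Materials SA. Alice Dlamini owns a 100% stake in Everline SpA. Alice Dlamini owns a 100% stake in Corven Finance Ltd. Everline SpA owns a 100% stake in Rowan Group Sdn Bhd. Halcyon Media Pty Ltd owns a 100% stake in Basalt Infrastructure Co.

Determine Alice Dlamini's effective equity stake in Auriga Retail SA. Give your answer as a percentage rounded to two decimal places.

89.75%

Alice reaches Auriga along 2 paths.
Via Anchor: 95% × 85% = 80.75%.
Direct stake: 9% = 9%.
Total: 80.75% + 9% = 89.75%.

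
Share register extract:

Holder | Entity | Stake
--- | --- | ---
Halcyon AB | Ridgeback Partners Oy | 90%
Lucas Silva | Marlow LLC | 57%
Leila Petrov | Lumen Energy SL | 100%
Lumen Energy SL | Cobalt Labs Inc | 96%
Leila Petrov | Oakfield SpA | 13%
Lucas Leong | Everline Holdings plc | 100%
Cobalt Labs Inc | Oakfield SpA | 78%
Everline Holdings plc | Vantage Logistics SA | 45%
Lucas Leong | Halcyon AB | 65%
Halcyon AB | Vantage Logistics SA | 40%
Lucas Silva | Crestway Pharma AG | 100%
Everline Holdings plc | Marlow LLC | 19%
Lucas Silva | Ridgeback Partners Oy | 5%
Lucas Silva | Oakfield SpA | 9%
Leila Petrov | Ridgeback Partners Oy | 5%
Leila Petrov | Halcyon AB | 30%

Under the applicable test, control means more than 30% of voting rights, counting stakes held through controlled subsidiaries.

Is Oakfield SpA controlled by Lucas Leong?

No

Lucas Leong holds 65% of Halcyon, so Lucas Leong controls Halcyon.
Lucas Leong holds 100% of Everline, so Lucas Leong controls Everline.
Halcyon holds 90% of Ridgeback, so Lucas Leong controls Ridgeback.
Everline and Halcyon together hold 45% + 40% = 85% of Vantage, so Lucas Leong controls Vantage.
Neither Lucas Leong nor any entity Lucas Leong controls holds any voting interest in Oakfield.
So Lucas Leong does not control Oakfield.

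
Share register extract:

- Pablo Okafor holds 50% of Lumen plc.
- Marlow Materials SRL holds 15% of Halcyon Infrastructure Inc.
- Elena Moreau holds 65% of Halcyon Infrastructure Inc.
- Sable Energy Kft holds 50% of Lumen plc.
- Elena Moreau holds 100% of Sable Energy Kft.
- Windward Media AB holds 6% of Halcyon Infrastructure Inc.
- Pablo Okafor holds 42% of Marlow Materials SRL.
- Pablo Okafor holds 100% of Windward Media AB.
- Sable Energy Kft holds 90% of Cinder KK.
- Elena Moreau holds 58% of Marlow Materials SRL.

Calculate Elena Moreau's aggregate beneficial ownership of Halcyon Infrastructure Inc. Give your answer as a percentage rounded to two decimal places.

73.70%

Elena reaches Halcyon along 2 paths.
Direct stake: 65% = 65%.
Via Marlow: 58% × 15% = 8.7%.
Total: 65% + 8.7% = 73.7%.
Rounded: 73.70%.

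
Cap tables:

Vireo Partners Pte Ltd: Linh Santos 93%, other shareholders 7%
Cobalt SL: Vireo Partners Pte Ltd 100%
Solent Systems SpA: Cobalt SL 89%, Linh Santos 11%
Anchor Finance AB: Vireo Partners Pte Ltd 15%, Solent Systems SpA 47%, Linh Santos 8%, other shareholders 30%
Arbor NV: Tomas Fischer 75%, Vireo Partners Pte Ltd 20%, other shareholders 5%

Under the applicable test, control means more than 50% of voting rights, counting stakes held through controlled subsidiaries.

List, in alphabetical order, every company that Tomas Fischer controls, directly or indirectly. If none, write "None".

Arbor NV

Tomas holds 75% of Arbor, so Tomas controls Arbor.
No other company's threshold is met.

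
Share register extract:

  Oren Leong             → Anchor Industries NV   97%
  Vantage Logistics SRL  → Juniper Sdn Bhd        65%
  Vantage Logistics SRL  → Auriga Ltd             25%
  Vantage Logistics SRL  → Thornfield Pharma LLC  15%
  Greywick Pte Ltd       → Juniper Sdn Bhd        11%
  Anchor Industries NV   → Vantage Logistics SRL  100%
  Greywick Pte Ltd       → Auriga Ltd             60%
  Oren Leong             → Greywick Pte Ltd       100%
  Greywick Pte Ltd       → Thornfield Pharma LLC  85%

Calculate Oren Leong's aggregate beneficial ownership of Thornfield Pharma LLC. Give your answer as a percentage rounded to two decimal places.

99.55%

Oren reaches Thornfield along 2 paths.
Via Anchor → Vantage: 97% × 100% × 15% = 14.55%.
Via Greywick: 100% × 85% = 85%.
Total: 14.55% + 85% = 99.55%.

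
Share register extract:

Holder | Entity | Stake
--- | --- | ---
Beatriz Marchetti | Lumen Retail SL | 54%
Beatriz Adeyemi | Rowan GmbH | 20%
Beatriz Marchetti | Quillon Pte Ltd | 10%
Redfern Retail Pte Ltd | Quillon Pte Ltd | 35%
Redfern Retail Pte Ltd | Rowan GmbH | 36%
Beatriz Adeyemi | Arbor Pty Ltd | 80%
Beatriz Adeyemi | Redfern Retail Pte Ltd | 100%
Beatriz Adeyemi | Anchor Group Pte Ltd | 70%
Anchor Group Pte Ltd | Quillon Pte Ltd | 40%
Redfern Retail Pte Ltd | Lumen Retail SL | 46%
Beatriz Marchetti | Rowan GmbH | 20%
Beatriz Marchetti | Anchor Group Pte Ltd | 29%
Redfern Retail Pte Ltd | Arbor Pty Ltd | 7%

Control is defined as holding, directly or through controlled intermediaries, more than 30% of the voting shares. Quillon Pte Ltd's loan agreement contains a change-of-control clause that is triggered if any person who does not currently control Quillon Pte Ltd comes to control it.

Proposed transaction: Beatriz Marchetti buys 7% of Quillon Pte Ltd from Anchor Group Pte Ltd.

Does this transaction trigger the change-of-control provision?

The purchase adds only to Beatriz Marchetti's holdings (Anchor's stake shrinks), so Beatriz Marchetti is the only person who could newly come to control Quillon.
Beatriz Marchetti holds 54% of Lumen, so Beatriz Marchetti controls Lumen.
In Quillon, Beatriz Marchetti's side holds only 10%, not > 30%.
So before the transaction, Beatriz Marchetti does not control Quillon.
After the purchase, Beatriz Marchetti's direct stake in Quillon rises to 10% + 7% = 17%, and Anchor's stake falls to 33%.
After the transaction, Beatriz Marchetti's side holds 17% of Quillon, not > 30%, so Beatriz Marchetti still does not control Quillon.
No new person acquires control, so the clause is not triggered.

No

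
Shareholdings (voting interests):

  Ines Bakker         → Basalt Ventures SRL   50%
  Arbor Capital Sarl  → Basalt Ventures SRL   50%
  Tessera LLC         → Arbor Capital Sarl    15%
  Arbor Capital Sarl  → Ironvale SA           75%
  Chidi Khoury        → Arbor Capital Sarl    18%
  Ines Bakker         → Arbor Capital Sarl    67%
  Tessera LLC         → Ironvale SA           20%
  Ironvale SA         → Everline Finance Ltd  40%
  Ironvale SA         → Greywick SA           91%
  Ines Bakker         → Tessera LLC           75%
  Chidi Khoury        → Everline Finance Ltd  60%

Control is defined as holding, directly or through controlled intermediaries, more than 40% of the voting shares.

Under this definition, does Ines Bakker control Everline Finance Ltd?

No

Ines holds 75% of Tessera, so Ines controls Tessera.
Ines and Tessera together hold 67% + 15% = 82% of Arbor, so Ines controls Arbor.
Arbor and Tessera together hold 75% + 20% = 95% of Ironvale, so Ines controls Ironvale.
Ines and Arbor together hold 50% + 50% = 100% of Basalt, so Ines controls Basalt.
Ironvale holds 91% of Greywick, so Ines controls Greywick.
In Everline, Ines's side holds only 40%, not > 40%.
So Ines does not control Everline.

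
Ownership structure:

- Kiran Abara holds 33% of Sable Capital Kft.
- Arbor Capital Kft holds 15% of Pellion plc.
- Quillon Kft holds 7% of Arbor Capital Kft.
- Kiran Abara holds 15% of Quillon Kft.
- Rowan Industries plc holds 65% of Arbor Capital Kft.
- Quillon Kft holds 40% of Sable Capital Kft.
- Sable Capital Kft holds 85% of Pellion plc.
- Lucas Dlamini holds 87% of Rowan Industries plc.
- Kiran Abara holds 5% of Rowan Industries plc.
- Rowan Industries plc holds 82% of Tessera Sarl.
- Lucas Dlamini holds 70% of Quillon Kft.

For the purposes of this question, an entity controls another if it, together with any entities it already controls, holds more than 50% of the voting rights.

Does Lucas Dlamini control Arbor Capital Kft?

Lucas holds 87% of Rowan, so Lucas controls Rowan.
Lucas holds 70% of Quillon, so Lucas controls Quillon.
Rowan and Quillon together hold 65% + 7% = 72% of Arbor, so Lucas controls Arbor.

Yes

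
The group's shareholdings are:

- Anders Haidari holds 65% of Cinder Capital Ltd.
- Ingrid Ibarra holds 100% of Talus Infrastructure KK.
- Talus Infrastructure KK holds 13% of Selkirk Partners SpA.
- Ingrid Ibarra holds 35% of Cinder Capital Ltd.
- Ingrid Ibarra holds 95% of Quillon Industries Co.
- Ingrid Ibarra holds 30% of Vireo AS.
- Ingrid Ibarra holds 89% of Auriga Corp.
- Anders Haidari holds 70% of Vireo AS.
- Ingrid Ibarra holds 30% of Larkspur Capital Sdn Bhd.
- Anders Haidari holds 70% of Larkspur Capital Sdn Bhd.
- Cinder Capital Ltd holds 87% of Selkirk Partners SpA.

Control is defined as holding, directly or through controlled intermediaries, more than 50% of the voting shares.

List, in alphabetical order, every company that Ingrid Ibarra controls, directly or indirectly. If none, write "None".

Ingrid holds 100% of Talus, so Ingrid controls Talus.
Ingrid holds 95% of Quillon, so Ingrid controls Quillon.
Ingrid holds 89% of Auriga, so Ingrid controls Auriga.
No other company's threshold is met.

Auriga Corp, Quillon Industries Co, Talus Infrastructure KK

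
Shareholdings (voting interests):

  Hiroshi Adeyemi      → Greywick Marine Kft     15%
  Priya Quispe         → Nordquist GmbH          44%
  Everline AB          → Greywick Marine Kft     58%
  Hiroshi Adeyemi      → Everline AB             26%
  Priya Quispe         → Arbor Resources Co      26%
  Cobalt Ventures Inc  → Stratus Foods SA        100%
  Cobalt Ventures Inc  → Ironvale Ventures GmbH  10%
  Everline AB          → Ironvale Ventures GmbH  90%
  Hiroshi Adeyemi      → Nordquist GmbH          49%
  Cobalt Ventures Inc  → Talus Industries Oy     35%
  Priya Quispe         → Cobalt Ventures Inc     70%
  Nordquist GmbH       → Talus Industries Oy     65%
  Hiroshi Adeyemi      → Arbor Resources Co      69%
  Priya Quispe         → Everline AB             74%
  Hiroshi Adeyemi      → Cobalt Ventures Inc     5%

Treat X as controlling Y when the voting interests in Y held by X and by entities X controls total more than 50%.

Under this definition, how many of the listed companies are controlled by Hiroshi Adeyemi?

1

Hiroshi holds 69% of Arbor, so Hiroshi controls Arbor.
No other company's threshold is met.
Hiroshi controls 1 company.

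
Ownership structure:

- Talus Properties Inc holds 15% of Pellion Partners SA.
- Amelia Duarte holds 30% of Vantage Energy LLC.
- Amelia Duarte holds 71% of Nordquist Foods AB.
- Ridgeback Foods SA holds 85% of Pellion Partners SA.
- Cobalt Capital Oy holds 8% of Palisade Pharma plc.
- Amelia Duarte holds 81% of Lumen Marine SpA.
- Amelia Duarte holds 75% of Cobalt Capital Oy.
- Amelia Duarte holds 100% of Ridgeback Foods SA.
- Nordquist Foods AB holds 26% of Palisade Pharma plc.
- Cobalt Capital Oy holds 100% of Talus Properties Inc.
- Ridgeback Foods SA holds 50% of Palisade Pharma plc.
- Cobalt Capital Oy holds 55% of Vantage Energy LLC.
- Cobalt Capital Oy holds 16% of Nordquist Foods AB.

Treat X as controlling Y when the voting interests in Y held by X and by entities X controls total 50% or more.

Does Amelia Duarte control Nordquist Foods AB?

Amelia holds 75% of Cobalt, so Amelia controls Cobalt.
Cobalt and Amelia together hold 16% + 71% = 87% of Nordquist, so Amelia controls Nordquist.

Yes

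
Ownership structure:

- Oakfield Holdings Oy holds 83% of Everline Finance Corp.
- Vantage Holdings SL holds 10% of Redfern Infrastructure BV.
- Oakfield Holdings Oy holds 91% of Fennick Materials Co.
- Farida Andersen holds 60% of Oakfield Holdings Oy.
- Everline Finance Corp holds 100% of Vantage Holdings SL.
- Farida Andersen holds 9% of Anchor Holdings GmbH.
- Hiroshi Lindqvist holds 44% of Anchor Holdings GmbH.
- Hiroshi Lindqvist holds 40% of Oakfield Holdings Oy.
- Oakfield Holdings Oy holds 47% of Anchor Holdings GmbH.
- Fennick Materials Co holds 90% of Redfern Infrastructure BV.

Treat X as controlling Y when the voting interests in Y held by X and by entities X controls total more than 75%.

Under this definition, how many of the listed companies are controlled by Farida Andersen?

Farida's largest direct stake is 60% in Oakfield, which does not meet the threshold.
Farida controls 0 companies.

0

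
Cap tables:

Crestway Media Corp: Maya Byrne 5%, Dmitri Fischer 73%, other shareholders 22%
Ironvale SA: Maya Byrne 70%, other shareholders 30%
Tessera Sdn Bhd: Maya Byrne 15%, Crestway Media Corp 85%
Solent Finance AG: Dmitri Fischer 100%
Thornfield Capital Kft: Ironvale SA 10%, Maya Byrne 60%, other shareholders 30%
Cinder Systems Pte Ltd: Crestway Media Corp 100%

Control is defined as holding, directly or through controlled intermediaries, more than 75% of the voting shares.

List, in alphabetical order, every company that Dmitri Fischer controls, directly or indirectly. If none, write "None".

Dmitri holds 100% of Solent, so Dmitri controls Solent.
No other company's threshold is met.

Solent Finance AG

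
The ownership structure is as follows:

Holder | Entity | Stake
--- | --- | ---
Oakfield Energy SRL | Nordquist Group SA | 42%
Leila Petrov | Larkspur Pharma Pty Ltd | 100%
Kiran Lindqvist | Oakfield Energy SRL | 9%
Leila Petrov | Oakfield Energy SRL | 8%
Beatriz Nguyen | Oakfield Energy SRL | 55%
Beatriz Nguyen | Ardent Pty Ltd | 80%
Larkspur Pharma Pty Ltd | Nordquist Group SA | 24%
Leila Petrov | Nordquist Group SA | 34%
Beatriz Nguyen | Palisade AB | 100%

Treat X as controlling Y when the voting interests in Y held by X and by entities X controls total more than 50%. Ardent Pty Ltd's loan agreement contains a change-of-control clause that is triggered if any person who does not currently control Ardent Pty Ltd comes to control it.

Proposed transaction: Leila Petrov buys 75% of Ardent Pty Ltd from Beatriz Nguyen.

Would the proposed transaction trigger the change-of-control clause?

The purchase adds only to Leila's holdings (Beatriz's stake shrinks), so Leila is the only person who could newly come to control Ardent.
Leila holds 100% of Larkspur, so Leila controls Larkspur.
Leila and Larkspur together hold 34% + 24% = 58% of Nordquist, so Leila controls Nordquist.
Neither Leila nor any entity Leila controls holds any voting interest in Ardent.
So before the transaction, Leila does not control Ardent.
After the purchase, Leila holds 75% of Ardent directly, and Beatriz's stake falls to 5%.
Leila holds 75% of Ardent, so Leila controls Ardent.
Leila did not control Ardent before and does after, so the clause is triggered.

Yes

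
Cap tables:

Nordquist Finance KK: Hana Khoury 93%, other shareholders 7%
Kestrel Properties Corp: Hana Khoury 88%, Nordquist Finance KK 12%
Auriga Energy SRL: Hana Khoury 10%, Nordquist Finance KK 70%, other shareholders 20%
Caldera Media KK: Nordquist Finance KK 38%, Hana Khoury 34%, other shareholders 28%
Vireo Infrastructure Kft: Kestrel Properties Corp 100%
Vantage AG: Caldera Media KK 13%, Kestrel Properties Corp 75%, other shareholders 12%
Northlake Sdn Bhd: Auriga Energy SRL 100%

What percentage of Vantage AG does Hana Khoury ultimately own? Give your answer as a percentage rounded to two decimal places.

Hana reaches Vantage along 4 paths.
Via Nordquist → Caldera: 93% × 38% × 13% = 4.5942%.
Via Caldera: 34% × 13% = 4.42%.
Via Kestrel: 88% × 75% = 66%.
Via Nordquist → Kestrel: 93% × 12% × 75% = 8.37%.
Total: 4.5942% + 4.42% + 66% + 8.37% = 83.3842%.
Rounded: 83.38%.

83.38%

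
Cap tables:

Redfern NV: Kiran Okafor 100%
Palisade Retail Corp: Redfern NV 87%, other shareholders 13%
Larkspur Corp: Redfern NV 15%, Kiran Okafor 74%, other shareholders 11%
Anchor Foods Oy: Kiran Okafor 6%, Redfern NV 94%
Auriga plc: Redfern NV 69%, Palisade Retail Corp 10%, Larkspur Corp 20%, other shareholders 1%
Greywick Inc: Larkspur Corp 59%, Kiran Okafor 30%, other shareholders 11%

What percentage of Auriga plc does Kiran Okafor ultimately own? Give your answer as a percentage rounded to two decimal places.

95.50%

Kiran reaches Auriga along 4 paths.
Via Redfern: 100% × 69% = 69%.
Via Redfern → Palisade: 100% × 87% × 10% = 8.7%.
Via Redfern → Larkspur: 100% × 15% × 20% = 3%.
Via Larkspur: 74% × 20% = 14.8%.
Total: 69% + 8.7% + 3% + 14.8% = 95.5%.
Rounded: 95.50%.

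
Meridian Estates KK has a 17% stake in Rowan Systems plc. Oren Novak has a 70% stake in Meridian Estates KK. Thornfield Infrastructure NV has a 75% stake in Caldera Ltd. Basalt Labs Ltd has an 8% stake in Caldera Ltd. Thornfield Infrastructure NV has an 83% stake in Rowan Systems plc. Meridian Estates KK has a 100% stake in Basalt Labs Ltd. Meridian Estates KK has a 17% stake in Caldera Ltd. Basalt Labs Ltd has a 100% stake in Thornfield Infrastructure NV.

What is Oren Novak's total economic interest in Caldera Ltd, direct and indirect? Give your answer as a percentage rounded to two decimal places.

70.00%

Oren reaches Caldera along 3 paths.
Via Meridian → Basalt → Thornfield: 70% × 100% × 100% × 75% = 52.5%.
Via Meridian: 70% × 17% = 11.9%.
Via Meridian → Basalt: 70% × 100% × 8% = 5.6%.
Total: 52.5% + 11.9% + 5.6% = 70%.
Rounded: 70.00%.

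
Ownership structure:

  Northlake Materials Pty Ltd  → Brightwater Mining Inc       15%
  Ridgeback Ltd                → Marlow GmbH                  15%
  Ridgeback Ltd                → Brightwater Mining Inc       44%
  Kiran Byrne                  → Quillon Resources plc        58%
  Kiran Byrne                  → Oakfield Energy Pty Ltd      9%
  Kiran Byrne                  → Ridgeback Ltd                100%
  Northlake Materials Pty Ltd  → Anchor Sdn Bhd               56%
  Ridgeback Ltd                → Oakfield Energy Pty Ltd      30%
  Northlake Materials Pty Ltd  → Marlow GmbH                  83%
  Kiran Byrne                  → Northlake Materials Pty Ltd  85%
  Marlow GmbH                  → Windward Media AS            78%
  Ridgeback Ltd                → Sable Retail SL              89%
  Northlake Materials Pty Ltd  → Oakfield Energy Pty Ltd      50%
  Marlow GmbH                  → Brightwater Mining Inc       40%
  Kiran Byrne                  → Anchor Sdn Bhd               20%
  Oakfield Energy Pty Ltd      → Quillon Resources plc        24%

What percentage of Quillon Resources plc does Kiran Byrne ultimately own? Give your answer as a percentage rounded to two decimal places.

Kiran reaches Quillon along 4 paths.
Direct stake: 58% = 58%.
Via Oakfield: 9% × 24% = 2.16%.
Via Northlake → Oakfield: 85% × 50% × 24% = 10.2%.
Via Ridgeback → Oakfield: 100% × 30% × 24% = 7.2%.
Total: 58% + 2.16% + 10.2% + 7.2% = 77.56%.

77.56%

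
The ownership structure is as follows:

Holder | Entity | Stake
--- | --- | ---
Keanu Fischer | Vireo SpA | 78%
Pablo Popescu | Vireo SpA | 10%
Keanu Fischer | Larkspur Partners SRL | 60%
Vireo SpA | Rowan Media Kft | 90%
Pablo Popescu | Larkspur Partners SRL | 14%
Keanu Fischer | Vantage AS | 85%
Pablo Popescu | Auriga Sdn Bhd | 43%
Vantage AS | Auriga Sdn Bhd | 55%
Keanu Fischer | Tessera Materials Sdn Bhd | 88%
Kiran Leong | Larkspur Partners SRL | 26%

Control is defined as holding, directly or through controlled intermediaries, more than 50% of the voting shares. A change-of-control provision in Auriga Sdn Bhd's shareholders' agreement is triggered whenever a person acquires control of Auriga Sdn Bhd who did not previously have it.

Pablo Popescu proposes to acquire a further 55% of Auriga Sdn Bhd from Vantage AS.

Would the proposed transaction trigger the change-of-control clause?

The purchase adds only to Pablo's holdings (Vantage's stake shrinks), so Pablo is the only person who could newly come to control Auriga.
Pablo's largest direct stake is 43% in Auriga, which does not meet the threshold, so Pablo controls no company.
In Auriga, Pablo's side holds only 43%, not > 50%.
So before the transaction, Pablo does not control Auriga.
After the purchase, Pablo's direct stake in Auriga rises to 43% + 55% = 98%, and Vantage's stake falls to 0%.
Pablo holds 98% of Auriga, so Pablo controls Auriga.
Pablo did not control Auriga before and does after, so the clause is triggered.

Yes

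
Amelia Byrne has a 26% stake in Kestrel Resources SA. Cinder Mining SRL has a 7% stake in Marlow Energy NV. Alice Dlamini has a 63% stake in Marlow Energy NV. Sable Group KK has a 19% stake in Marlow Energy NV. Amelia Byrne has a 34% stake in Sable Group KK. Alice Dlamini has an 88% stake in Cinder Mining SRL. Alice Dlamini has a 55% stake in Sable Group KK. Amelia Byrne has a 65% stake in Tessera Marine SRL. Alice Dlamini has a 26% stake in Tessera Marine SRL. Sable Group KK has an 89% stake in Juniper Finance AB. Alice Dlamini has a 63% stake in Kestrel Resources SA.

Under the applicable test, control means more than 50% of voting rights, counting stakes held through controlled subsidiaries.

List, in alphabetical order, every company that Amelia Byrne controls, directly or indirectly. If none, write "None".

Amelia holds 65% of Tessera, so Amelia controls Tessera.
No other company's threshold is met.

Tessera Marine SRL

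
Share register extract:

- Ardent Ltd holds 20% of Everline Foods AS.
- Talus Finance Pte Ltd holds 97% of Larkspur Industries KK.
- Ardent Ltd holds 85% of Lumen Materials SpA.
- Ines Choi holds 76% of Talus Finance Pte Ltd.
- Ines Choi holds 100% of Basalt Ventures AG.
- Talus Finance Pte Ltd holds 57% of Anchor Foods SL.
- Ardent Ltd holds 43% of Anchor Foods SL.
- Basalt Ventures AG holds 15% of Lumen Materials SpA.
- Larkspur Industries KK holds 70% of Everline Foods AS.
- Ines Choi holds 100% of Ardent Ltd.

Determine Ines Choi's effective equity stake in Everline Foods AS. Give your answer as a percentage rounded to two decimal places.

Ines reaches Everline along 2 paths.
Via Talus → Larkspur: 76% × 97% × 70% = 51.604%.
Via Ardent: 100% × 20% = 20%.
Total: 51.604% + 20% = 71.604%.
Rounded: 71.60%.

71.60%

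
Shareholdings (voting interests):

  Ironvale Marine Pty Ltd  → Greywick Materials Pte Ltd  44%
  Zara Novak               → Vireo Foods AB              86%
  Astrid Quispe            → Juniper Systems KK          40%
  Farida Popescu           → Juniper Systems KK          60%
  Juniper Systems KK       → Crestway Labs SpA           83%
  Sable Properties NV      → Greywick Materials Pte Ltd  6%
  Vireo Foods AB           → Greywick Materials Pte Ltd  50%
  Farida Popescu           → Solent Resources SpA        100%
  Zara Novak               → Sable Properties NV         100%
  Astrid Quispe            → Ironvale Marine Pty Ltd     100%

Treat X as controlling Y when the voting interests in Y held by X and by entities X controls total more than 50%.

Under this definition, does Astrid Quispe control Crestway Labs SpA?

No

Astrid holds 100% of Ironvale, so Astrid controls Ironvale.
Neither Astrid nor any entity Astrid controls holds any voting interest in Crestway.
So Astrid does not control Crestway.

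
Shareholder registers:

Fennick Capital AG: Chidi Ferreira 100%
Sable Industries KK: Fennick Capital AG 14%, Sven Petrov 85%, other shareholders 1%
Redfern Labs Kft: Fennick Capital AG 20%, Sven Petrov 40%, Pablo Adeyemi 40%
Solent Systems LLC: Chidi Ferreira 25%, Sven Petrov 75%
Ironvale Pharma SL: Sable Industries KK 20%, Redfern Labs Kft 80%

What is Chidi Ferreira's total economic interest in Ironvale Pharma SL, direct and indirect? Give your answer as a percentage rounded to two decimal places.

Chidi reaches Ironvale along 2 paths.
Via Fennick → Sable: 100% × 14% × 20% = 2.8%.
Via Fennick → Redfern: 100% × 20% × 80% = 16%.
Total: 2.8% + 16% = 18.8%.
Rounded: 18.80%.

18.80%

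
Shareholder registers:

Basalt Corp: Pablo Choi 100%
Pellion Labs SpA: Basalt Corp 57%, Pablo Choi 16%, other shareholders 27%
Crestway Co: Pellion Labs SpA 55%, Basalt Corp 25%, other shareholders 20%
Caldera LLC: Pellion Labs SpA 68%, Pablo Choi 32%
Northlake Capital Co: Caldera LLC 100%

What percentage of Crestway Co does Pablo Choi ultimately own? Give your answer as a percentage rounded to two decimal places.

65.15%

Pablo reaches Crestway along 3 paths.
Via Basalt → Pellion: 100% × 57% × 55% = 31.35%.
Via Pellion: 16% × 55% = 8.8%.
Via Basalt: 100% × 25% = 25%.
Total: 31.35% + 8.8% + 25% = 65.15%.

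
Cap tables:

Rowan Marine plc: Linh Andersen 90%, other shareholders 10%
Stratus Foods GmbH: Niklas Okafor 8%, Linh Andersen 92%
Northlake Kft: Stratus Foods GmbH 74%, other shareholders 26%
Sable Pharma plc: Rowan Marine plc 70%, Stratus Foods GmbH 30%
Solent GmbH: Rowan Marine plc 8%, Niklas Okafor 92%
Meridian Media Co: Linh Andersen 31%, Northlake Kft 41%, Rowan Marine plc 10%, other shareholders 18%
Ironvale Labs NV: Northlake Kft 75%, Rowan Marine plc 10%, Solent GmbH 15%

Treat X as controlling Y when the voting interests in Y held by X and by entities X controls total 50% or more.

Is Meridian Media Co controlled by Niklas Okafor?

No

Niklas holds 92% of Solent, so Niklas controls Solent.
Neither Niklas nor any entity Niklas controls holds any voting interest in Meridian.
So Niklas does not control Meridian.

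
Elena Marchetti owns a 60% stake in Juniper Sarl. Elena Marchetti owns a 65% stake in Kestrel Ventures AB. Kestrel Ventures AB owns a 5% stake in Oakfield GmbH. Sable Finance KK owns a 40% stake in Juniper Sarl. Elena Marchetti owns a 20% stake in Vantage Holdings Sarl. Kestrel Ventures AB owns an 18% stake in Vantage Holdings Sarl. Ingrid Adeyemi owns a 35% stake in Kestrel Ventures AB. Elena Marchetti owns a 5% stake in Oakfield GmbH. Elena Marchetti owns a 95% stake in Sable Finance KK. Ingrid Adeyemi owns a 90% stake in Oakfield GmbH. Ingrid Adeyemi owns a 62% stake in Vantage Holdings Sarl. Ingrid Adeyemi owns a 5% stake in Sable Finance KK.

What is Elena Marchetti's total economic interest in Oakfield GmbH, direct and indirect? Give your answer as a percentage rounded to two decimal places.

8.25%

Elena reaches Oakfield along 2 paths.
Via Kestrel: 65% × 5% = 3.25%.
Direct stake: 5% = 5%.
Total: 3.25% + 5% = 8.25%.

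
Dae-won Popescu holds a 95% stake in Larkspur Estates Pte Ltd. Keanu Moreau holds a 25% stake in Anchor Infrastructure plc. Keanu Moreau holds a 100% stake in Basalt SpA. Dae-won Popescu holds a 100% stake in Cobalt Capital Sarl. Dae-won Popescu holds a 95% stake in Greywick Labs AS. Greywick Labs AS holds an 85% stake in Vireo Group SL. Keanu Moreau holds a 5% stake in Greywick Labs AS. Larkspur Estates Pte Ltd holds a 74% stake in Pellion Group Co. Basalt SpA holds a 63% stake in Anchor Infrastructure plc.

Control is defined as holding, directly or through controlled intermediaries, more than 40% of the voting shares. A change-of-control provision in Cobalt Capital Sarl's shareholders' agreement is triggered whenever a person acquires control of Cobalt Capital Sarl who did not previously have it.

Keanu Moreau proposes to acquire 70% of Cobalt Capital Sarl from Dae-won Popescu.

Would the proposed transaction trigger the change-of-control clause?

Yes

The purchase adds only to Keanu's holdings (Dae-won's stake shrinks), so Keanu is the only person who could newly come to control Cobalt.
Keanu holds 100% of Basalt, so Keanu controls Basalt.
Keanu and Basalt together hold 25% + 63% = 88% of Anchor, so Keanu controls Anchor.
Neither Keanu nor any entity Keanu controls holds any voting interest in Cobalt.
So before the transaction, Keanu does not control Cobalt.
After the purchase, Keanu holds 70% of Cobalt directly, and Dae-won's stake falls to 30%.
Keanu holds 70% of Cobalt, so Keanu controls Cobalt.
Keanu did not control Cobalt before and does after, so the clause is triggered.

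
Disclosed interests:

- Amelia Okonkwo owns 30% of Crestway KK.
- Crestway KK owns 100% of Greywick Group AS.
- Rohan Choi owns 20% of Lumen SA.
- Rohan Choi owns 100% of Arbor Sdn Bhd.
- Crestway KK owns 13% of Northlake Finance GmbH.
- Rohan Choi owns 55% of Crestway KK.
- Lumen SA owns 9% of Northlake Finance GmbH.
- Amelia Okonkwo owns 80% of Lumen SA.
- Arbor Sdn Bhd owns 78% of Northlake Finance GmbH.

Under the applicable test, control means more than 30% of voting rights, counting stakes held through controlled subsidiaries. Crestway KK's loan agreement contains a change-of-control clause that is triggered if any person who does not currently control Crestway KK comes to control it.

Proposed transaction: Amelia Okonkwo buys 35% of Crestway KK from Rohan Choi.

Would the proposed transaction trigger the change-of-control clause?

Yes

The purchase adds only to Amelia's holdings (Rohan's stake shrinks), so Amelia is the only person who could newly come to control Crestway.
Amelia holds 80% of Lumen, so Amelia controls Lumen.
In Crestway, Amelia's side holds only 30%, not > 30%.
So before the transaction, Amelia does not control Crestway.
After the purchase, Amelia's direct stake in Crestway rises to 30% + 35% = 65%, and Rohan's stake falls to 20%.
Amelia holds 65% of Crestway, so Amelia controls Crestway.
Amelia did not control Crestway before and does after, so the clause is triggered.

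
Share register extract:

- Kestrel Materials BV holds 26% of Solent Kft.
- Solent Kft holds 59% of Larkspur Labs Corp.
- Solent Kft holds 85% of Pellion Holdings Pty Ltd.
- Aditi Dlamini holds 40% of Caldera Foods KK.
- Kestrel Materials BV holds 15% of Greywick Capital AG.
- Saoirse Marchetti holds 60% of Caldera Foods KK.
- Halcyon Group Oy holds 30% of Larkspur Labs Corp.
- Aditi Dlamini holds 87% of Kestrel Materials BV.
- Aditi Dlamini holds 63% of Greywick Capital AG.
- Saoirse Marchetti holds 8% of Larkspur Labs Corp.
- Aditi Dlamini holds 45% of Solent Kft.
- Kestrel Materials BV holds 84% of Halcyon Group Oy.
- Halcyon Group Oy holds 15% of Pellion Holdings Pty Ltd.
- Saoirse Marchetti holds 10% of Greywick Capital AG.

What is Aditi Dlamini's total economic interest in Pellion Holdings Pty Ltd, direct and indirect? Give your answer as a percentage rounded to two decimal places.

Aditi reaches Pellion along 3 paths.
Via Kestrel → Solent: 87% × 26% × 85% = 19.227%.
Via Solent: 45% × 85% = 38.25%.
Via Kestrel → Halcyon: 87% × 84% × 15% = 10.962%.
Total: 19.227% + 38.25% + 10.962% = 68.439%.
Rounded: 68.44%.

68.44%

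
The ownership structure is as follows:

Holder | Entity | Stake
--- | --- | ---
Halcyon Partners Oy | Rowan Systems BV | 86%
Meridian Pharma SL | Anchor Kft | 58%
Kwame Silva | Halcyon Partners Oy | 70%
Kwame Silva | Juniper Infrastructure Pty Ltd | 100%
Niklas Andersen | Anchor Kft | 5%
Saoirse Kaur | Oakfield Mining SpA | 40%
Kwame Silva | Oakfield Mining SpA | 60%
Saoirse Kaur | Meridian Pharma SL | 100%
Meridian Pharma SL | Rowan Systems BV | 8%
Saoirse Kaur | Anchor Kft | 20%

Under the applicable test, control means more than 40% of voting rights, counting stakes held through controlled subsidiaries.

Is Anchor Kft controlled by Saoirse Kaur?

Saoirse holds 100% of Meridian, so Saoirse controls Meridian.
Saoirse and Meridian together hold 20% + 58% = 78% of Anchor, so Saoirse controls Anchor.

Yes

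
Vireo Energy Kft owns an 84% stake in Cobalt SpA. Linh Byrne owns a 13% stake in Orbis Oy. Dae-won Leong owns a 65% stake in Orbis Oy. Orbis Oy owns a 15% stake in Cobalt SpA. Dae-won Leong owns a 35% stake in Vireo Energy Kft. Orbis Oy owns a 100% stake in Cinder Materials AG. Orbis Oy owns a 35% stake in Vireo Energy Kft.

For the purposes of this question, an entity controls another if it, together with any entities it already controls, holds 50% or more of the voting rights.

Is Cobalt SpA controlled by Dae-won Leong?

Dae-won holds 65% of Orbis, so Dae-won controls Orbis.
Orbis and Dae-won together hold 35% + 35% = 70% of Vireo, so Dae-won controls Vireo.
Vireo and Orbis together hold 84% + 15% = 99% of Cobalt, so Dae-won controls Cobalt.

Yes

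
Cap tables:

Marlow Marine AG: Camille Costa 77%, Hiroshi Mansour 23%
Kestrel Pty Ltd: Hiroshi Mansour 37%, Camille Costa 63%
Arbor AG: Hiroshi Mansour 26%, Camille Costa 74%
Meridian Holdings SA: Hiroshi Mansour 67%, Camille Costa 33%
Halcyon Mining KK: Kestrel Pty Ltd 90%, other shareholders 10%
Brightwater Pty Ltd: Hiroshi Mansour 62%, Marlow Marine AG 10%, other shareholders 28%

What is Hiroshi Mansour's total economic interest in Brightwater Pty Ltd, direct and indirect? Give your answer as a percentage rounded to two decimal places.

Hiroshi reaches Brightwater along 2 paths.
Direct stake: 62% = 62%.
Via Marlow: 23% × 10% = 2.3%.
Total: 62% + 2.3% = 64.3%.
Rounded: 64.30%.

64.30%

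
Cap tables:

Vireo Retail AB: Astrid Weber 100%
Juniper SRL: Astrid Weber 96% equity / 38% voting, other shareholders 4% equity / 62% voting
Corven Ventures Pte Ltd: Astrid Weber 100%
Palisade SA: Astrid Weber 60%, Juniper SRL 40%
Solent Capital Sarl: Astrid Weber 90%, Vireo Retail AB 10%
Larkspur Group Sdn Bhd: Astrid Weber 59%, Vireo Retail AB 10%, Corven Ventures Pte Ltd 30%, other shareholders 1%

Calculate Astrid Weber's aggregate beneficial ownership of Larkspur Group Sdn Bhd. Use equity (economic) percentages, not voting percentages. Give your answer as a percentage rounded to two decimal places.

99.00%

Astrid reaches Larkspur along 3 paths.
Direct stake: 59% = 59%.
Via Vireo: 100% × 10% = 10%.
Via Corven: 100% × 30% = 30%.
Total: 59% + 10% + 30% = 99%.
Rounded: 99.00%.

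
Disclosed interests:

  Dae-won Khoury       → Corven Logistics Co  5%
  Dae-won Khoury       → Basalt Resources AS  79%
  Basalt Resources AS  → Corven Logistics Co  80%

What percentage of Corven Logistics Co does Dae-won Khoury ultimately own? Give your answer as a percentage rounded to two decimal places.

Dae-won reaches Corven along 2 paths.
Via Basalt: 79% × 80% = 63.2%.
Direct stake: 5% = 5%.
Total: 63.2% + 5% = 68.2%.
Rounded: 68.20%.

68.20%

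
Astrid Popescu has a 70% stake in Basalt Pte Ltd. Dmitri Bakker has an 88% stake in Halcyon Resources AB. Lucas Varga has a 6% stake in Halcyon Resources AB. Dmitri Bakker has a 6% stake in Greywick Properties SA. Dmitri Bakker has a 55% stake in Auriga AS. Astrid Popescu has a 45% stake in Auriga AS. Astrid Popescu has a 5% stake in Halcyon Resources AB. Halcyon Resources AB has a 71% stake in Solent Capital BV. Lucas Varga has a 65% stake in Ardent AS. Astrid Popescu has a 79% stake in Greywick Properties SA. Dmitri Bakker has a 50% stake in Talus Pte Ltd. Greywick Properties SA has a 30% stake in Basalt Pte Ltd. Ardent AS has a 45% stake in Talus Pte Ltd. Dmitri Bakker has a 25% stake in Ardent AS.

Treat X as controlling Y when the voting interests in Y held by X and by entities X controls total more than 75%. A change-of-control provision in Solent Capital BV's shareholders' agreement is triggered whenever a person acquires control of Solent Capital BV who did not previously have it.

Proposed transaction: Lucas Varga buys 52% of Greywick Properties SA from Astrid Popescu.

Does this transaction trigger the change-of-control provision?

No

The purchase adds only to Lucas's holdings (Astrid's stake shrinks), so Lucas is the only person who could newly come to control Solent.
Lucas's largest direct stake is 65% in Ardent, which does not meet the threshold, so Lucas controls no company.
Neither Lucas nor any entity Lucas controls holds any voting interest in Solent.
So before the transaction, Lucas does not control Solent.
After the purchase, Lucas holds 52% of Greywick directly, and Astrid's stake falls to 27%.
Lucas's side now holds 52% of Greywick, not > 75%, so Lucas still does not control Greywick.
After the transaction, neither Lucas nor any entity Lucas controls holds a voting interest in Solent, so Lucas still does not control it.
No new person acquires control, so the clause is not triggered.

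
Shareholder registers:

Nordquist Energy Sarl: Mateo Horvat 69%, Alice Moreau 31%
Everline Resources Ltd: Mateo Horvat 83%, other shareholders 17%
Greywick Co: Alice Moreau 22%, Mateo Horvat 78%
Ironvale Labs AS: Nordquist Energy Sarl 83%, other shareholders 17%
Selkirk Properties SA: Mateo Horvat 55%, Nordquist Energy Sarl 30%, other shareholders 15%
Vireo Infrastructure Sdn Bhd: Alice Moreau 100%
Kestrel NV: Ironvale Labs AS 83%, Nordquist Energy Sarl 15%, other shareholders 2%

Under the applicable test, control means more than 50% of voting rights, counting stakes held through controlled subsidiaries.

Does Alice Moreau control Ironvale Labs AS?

No

Alice holds 100% of Vireo, so Alice controls Vireo.
Neither Alice nor any entity Alice controls holds any voting interest in Ironvale.
So Alice does not control Ironvale.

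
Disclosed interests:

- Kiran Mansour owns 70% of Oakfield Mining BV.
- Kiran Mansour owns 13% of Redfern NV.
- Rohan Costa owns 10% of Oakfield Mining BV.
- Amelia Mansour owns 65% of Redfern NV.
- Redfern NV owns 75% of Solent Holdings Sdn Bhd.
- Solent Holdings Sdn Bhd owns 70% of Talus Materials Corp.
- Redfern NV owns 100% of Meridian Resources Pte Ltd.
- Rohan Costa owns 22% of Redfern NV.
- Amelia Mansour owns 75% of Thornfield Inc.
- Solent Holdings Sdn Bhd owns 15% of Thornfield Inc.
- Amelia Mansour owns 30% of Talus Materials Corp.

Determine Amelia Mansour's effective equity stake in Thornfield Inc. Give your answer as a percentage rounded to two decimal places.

82.31%

Amelia reaches Thornfield along 2 paths.
Via Redfern → Solent: 65% × 75% × 15% = 7.3125%.
Direct stake: 75% = 75%.
Total: 7.3125% + 75% = 82.3125%.
Rounded: 82.31%.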